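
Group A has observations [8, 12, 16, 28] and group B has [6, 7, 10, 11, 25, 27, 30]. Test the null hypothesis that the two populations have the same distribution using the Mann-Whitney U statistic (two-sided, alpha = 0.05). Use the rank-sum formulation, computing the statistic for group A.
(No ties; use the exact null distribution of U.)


Step 1: Combine and sort all 11 observations; assign midranks.
sorted (value, group): (6,Y), (7,Y), (8,X), (10,Y), (11,Y), (12,X), (16,X), (25,Y), (27,Y), (28,X), (30,Y)
ranks: 6->1, 7->2, 8->3, 10->4, 11->5, 12->6, 16->7, 25->8, 27->9, 28->10, 30->11
Step 2: Rank sum for X: R1 = 3 + 6 + 7 + 10 = 26.
Step 3: U_X = R1 - n1(n1+1)/2 = 26 - 4*5/2 = 26 - 10 = 16.
       U_Y = n1*n2 - U_X = 28 - 16 = 12.
Step 4: No ties, so the exact null distribution of U (based on enumerating the C(11,4) = 330 equally likely rank assignments) gives the two-sided p-value.
Step 5: p-value = 0.787879; compare to alpha = 0.05. fail to reject H0.

U_X = 16, p = 0.787879, fail to reject H0 at alpha = 0.05.


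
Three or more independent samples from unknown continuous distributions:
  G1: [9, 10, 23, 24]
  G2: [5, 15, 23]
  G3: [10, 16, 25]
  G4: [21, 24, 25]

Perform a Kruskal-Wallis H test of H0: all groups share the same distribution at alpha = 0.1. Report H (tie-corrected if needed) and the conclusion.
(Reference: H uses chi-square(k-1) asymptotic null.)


Step 1: Combine all N = 13 observations and assign midranks.
sorted (value, group, rank): (5,G2,1), (9,G1,2), (10,G1,3.5), (10,G3,3.5), (15,G2,5), (16,G3,6), (21,G4,7), (23,G1,8.5), (23,G2,8.5), (24,G1,10.5), (24,G4,10.5), (25,G3,12.5), (25,G4,12.5)
Step 2: Sum ranks within each group.
R_1 = 24.5 (n_1 = 4)
R_2 = 14.5 (n_2 = 3)
R_3 = 22 (n_3 = 3)
R_4 = 30 (n_4 = 3)
Step 3: H = 12/(N(N+1)) * sum(R_i^2/n_i) - 3(N+1)
     = 12/(13*14) * (24.5^2/4 + 14.5^2/3 + 22^2/3 + 30^2/3) - 3*14
     = 0.065934 * 681.479 - 42
     = 2.932692.
Step 4: Ties present; correction factor C = 1 - 24/(13^3 - 13) = 0.989011. Corrected H = 2.932692 / 0.989011 = 2.965278.
Step 5: Under H0, H ~ chi^2(3); p-value = 0.397010.
Step 6: alpha = 0.1. fail to reject H0.

H = 2.9653, df = 3, p = 0.397010, fail to reject H0.


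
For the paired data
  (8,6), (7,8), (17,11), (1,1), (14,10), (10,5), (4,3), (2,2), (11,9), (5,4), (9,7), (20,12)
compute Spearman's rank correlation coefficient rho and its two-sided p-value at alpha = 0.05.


Step 1: Rank x and y separately (midranks; no ties here).
rank(x): 8->6, 7->5, 17->11, 1->1, 14->10, 10->8, 4->3, 2->2, 11->9, 5->4, 9->7, 20->12
rank(y): 6->6, 8->8, 11->11, 1->1, 10->10, 5->5, 3->3, 2->2, 9->9, 4->4, 7->7, 12->12
Step 2: d_i = R_x(i) - R_y(i); compute d_i^2.
  (6-6)^2=0, (5-8)^2=9, (11-11)^2=0, (1-1)^2=0, (10-10)^2=0, (8-5)^2=9, (3-3)^2=0, (2-2)^2=0, (9-9)^2=0, (4-4)^2=0, (7-7)^2=0, (12-12)^2=0
sum(d^2) = 18.
Step 3: rho = 1 - 6*18 / (12*(12^2 - 1)) = 1 - 108/1716 = 0.937063.
Step 4: Under H0, t = rho * sqrt((n-2)/(1-rho^2)) = 8.4868 ~ t(10).
Step 5: Two-sided p-value from the t-distribution with 10 df = 0.000007.
Step 6: alpha = 0.05. reject H0.

rho = 0.9371, p = 0.000007, reject H0 at alpha = 0.05.


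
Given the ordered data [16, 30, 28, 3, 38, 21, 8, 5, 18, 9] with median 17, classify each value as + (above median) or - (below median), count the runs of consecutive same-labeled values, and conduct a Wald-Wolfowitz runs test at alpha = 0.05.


Step 1: Compute median = 17; label A = above, B = below.
Labels in order: BAABAABBAB  (n_A = 5, n_B = 5)
Step 2: Count runs R = 7.
Step 3: Under H0 (random ordering), E[R] = 2*n_A*n_B/(n_A+n_B) + 1 = 2*5*5/10 + 1 = 6.0000.
        Var[R] = 2*n_A*n_B*(2*n_A*n_B - n_A - n_B) / ((n_A+n_B)^2 * (n_A+n_B-1)) = 2000/900 = 2.2222.
        SD[R] = 1.4907.
Step 4: Continuity-corrected z = (R - 0.5 - E[R]) / SD[R] = (7 - 0.5 - 6.0000) / 1.4907 = 0.3354.
Step 5: Two-sided p-value via normal approximation = 2*(1 - Phi(|z|)) = 0.737316.
Step 6: alpha = 0.05. fail to reject H0.

R = 7, z = 0.3354, p = 0.737316, fail to reject H0.


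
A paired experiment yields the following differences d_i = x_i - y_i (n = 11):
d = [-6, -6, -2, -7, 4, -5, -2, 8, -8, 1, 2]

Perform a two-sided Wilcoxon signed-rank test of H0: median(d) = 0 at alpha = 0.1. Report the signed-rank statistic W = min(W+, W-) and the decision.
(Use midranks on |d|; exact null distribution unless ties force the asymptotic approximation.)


Step 1: Drop any zero differences (none here) and take |d_i|.
|d| = [6, 6, 2, 7, 4, 5, 2, 8, 8, 1, 2]
Step 2: Midrank |d_i| (ties get averaged ranks).
ranks: |6|->7.5, |6|->7.5, |2|->3, |7|->9, |4|->5, |5|->6, |2|->3, |8|->10.5, |8|->10.5, |1|->1, |2|->3
Step 3: Attach original signs; sum ranks with positive sign and with negative sign.
W+ = 5 + 10.5 + 1 + 3 = 19.5
W- = 7.5 + 7.5 + 3 + 9 + 6 + 3 + 10.5 = 46.5
(Check: W+ + W- = 66 should equal n(n+1)/2 = 66.)
Step 4: Test statistic W = min(W+, W-) = 19.5.
Step 5: Ties in |d|, so use the tie-corrected normal approximation.
        E[W] = n(n+1)/4 = 11*12/4 = 33.
        Tie groups: |d|=2 (t=3), |d|=6 (t=2), |d|=8 (t=2); sum(t^3 - t) = 36.
        Var[W] = n(n+1)(2n+1)/24 - sum(t^3-t)/48 = 3036/24 - 36/48 = 125.75.
        z = (W - E[W]) / sqrt(Var[W]) = (19.5 - 33) / 11.2138 = -1.2039.
        Two-sided p = 2*Phi(z) = 0.228640.
Step 6: alpha = 0.1. fail to reject H0.

W+ = 19.5, W- = 46.5, W = min = 19.5, p = 0.228640, fail to reject H0.


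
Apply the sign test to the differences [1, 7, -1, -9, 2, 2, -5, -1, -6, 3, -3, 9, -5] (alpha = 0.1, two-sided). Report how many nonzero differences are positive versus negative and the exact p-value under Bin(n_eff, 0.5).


Step 1: Discard zero differences. Original n = 13; n_eff = number of nonzero differences = 13.
Nonzero differences (with sign): +1, +7, -1, -9, +2, +2, -5, -1, -6, +3, -3, +9, -5
Step 2: Count signs: positive = 6, negative = 7.
Step 3: Under H0: P(positive) = 0.5, so the number of positives S ~ Bin(13, 0.5).
Step 4: Two-sided exact p-value = sum of Bin(13,0.5) probabilities at or below the observed probability = 1.000000.
Step 5: alpha = 0.1. fail to reject H0.

n_eff = 13, pos = 6, neg = 7, p = 1.000000, fail to reject H0.


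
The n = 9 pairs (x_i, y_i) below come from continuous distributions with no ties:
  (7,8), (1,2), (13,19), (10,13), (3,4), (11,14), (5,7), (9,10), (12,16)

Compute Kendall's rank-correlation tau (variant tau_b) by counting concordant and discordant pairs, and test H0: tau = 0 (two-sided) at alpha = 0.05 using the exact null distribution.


Step 1: Enumerate the 36 unordered pairs (i,j) with i<j and classify each by sign(x_j-x_i) * sign(y_j-y_i).
  (1,2):dx=-6,dy=-6->C; (1,3):dx=+6,dy=+11->C; (1,4):dx=+3,dy=+5->C; (1,5):dx=-4,dy=-4->C
  (1,6):dx=+4,dy=+6->C; (1,7):dx=-2,dy=-1->C; (1,8):dx=+2,dy=+2->C; (1,9):dx=+5,dy=+8->C
  (2,3):dx=+12,dy=+17->C; (2,4):dx=+9,dy=+11->C; (2,5):dx=+2,dy=+2->C; (2,6):dx=+10,dy=+12->C
  (2,7):dx=+4,dy=+5->C; (2,8):dx=+8,dy=+8->C; (2,9):dx=+11,dy=+14->C; (3,4):dx=-3,dy=-6->C
  (3,5):dx=-10,dy=-15->C; (3,6):dx=-2,dy=-5->C; (3,7):dx=-8,dy=-12->C; (3,8):dx=-4,dy=-9->C
  (3,9):dx=-1,dy=-3->C; (4,5):dx=-7,dy=-9->C; (4,6):dx=+1,dy=+1->C; (4,7):dx=-5,dy=-6->C
  (4,8):dx=-1,dy=-3->C; (4,9):dx=+2,dy=+3->C; (5,6):dx=+8,dy=+10->C; (5,7):dx=+2,dy=+3->C
  (5,8):dx=+6,dy=+6->C; (5,9):dx=+9,dy=+12->C; (6,7):dx=-6,dy=-7->C; (6,8):dx=-2,dy=-4->C
  (6,9):dx=+1,dy=+2->C; (7,8):dx=+4,dy=+3->C; (7,9):dx=+7,dy=+9->C; (8,9):dx=+3,dy=+6->C
Step 2: C = 36, D = 0, total pairs = 36.
Step 3: tau = (C - D)/(n(n-1)/2) = (36 - 0)/36 = 1.000000.
Step 4: Exact two-sided p-value (enumerate n! = 362880 permutations of y under H0): p = 0.000006.
Step 5: alpha = 0.05. reject H0.

tau_b = 1.0000 (C=36, D=0), p = 0.000006, reject H0.


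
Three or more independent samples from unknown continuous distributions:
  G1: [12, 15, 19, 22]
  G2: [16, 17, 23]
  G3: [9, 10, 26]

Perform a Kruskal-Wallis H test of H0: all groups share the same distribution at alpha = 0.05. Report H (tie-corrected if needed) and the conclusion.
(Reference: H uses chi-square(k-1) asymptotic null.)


Step 1: Combine all N = 10 observations and assign midranks.
sorted (value, group, rank): (9,G3,1), (10,G3,2), (12,G1,3), (15,G1,4), (16,G2,5), (17,G2,6), (19,G1,7), (22,G1,8), (23,G2,9), (26,G3,10)
Step 2: Sum ranks within each group.
R_1 = 22 (n_1 = 4)
R_2 = 20 (n_2 = 3)
R_3 = 13 (n_3 = 3)
Step 3: H = 12/(N(N+1)) * sum(R_i^2/n_i) - 3(N+1)
     = 12/(10*11) * (22^2/4 + 20^2/3 + 13^2/3) - 3*11
     = 0.109091 * 310.667 - 33
     = 0.890909.
Step 4: No ties, so H is used without correction.
Step 5: Under H0, H ~ chi^2(2); p-value = 0.640533.
Step 6: alpha = 0.05. fail to reject H0.

H = 0.8909, df = 2, p = 0.640533, fail to reject H0.


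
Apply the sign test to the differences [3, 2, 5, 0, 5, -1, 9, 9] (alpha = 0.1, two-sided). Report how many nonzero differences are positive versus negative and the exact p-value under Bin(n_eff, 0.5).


Step 1: Discard zero differences. Original n = 8; n_eff = number of nonzero differences = 7.
Nonzero differences (with sign): +3, +2, +5, +5, -1, +9, +9
Step 2: Count signs: positive = 6, negative = 1.
Step 3: Under H0: P(positive) = 0.5, so the number of positives S ~ Bin(7, 0.5).
Step 4: Two-sided exact p-value = sum of Bin(7,0.5) probabilities at or below the observed probability = 0.125000.
Step 5: alpha = 0.1. fail to reject H0.

n_eff = 7, pos = 6, neg = 1, p = 0.125000, fail to reject H0.


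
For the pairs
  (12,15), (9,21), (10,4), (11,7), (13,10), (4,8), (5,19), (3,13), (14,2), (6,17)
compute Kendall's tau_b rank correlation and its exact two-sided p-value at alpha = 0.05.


Step 1: Enumerate the 45 unordered pairs (i,j) with i<j and classify each by sign(x_j-x_i) * sign(y_j-y_i).
  (1,2):dx=-3,dy=+6->D; (1,3):dx=-2,dy=-11->C; (1,4):dx=-1,dy=-8->C; (1,5):dx=+1,dy=-5->D
  (1,6):dx=-8,dy=-7->C; (1,7):dx=-7,dy=+4->D; (1,8):dx=-9,dy=-2->C; (1,9):dx=+2,dy=-13->D
  (1,10):dx=-6,dy=+2->D; (2,3):dx=+1,dy=-17->D; (2,4):dx=+2,dy=-14->D; (2,5):dx=+4,dy=-11->D
  (2,6):dx=-5,dy=-13->C; (2,7):dx=-4,dy=-2->C; (2,8):dx=-6,dy=-8->C; (2,9):dx=+5,dy=-19->D
  (2,10):dx=-3,dy=-4->C; (3,4):dx=+1,dy=+3->C; (3,5):dx=+3,dy=+6->C; (3,6):dx=-6,dy=+4->D
  (3,7):dx=-5,dy=+15->D; (3,8):dx=-7,dy=+9->D; (3,9):dx=+4,dy=-2->D; (3,10):dx=-4,dy=+13->D
  (4,5):dx=+2,dy=+3->C; (4,6):dx=-7,dy=+1->D; (4,7):dx=-6,dy=+12->D; (4,8):dx=-8,dy=+6->D
  (4,9):dx=+3,dy=-5->D; (4,10):dx=-5,dy=+10->D; (5,6):dx=-9,dy=-2->C; (5,7):dx=-8,dy=+9->D
  (5,8):dx=-10,dy=+3->D; (5,9):dx=+1,dy=-8->D; (5,10):dx=-7,dy=+7->D; (6,7):dx=+1,dy=+11->C
  (6,8):dx=-1,dy=+5->D; (6,9):dx=+10,dy=-6->D; (6,10):dx=+2,dy=+9->C; (7,8):dx=-2,dy=-6->C
  (7,9):dx=+9,dy=-17->D; (7,10):dx=+1,dy=-2->D; (8,9):dx=+11,dy=-11->D; (8,10):dx=+3,dy=+4->C
  (9,10):dx=-8,dy=+15->D
Step 2: C = 16, D = 29, total pairs = 45.
Step 3: tau = (C - D)/(n(n-1)/2) = (16 - 29)/45 = -0.288889.
Step 4: Exact two-sided p-value (enumerate n! = 3628800 permutations of y under H0): p = 0.291248.
Step 5: alpha = 0.05. fail to reject H0.

tau_b = -0.2889 (C=16, D=29), p = 0.291248, fail to reject H0.


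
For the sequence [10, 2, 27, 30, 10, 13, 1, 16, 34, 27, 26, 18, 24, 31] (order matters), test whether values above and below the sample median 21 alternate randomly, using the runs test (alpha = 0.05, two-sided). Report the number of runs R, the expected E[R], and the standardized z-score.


Step 1: Compute median = 21; label A = above, B = below.
Labels in order: BBAABBBBAAABAA  (n_A = 7, n_B = 7)
Step 2: Count runs R = 6.
Step 3: Under H0 (random ordering), E[R] = 2*n_A*n_B/(n_A+n_B) + 1 = 2*7*7/14 + 1 = 8.0000.
        Var[R] = 2*n_A*n_B*(2*n_A*n_B - n_A - n_B) / ((n_A+n_B)^2 * (n_A+n_B-1)) = 8232/2548 = 3.2308.
        SD[R] = 1.7974.
Step 4: Continuity-corrected z = (R + 0.5 - E[R]) / SD[R] = (6 + 0.5 - 8.0000) / 1.7974 = -0.8345.
Step 5: Two-sided p-value via normal approximation = 2*(1 - Phi(|z|)) = 0.403986.
Step 6: alpha = 0.05. fail to reject H0.

R = 6, z = -0.8345, p = 0.403986, fail to reject H0.


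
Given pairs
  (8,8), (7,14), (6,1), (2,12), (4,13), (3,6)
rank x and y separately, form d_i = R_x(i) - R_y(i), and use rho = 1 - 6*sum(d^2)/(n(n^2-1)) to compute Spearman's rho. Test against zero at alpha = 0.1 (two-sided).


Step 1: Rank x and y separately (midranks; no ties here).
rank(x): 8->6, 7->5, 6->4, 2->1, 4->3, 3->2
rank(y): 8->3, 14->6, 1->1, 12->4, 13->5, 6->2
Step 2: d_i = R_x(i) - R_y(i); compute d_i^2.
  (6-3)^2=9, (5-6)^2=1, (4-1)^2=9, (1-4)^2=9, (3-5)^2=4, (2-2)^2=0
sum(d^2) = 32.
Step 3: rho = 1 - 6*32 / (6*(6^2 - 1)) = 1 - 192/210 = 0.085714.
Step 4: Under H0, t = rho * sqrt((n-2)/(1-rho^2)) = 0.1721 ~ t(4).
Step 5: Two-sided p-value from the t-distribution with 4 df = 0.871743.
Step 6: alpha = 0.1. fail to reject H0.

rho = 0.0857, p = 0.871743, fail to reject H0 at alpha = 0.1.


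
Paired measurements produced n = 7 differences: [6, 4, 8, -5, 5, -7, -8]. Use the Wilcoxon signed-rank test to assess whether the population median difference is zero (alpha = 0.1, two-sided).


Step 1: Drop any zero differences (none here) and take |d_i|.
|d| = [6, 4, 8, 5, 5, 7, 8]
Step 2: Midrank |d_i| (ties get averaged ranks).
ranks: |6|->4, |4|->1, |8|->6.5, |5|->2.5, |5|->2.5, |7|->5, |8|->6.5
Step 3: Attach original signs; sum ranks with positive sign and with negative sign.
W+ = 4 + 1 + 6.5 + 2.5 = 14
W- = 2.5 + 5 + 6.5 = 14
(Check: W+ + W- = 28 should equal n(n+1)/2 = 28.)
Step 4: Test statistic W = min(W+, W-) = 14.
Step 5: Ties in |d|, so use the tie-corrected normal approximation.
        E[W] = n(n+1)/4 = 7*8/4 = 14.
        Tie groups: |d|=5 (t=2), |d|=8 (t=2); sum(t^3 - t) = 12.
        Var[W] = n(n+1)(2n+1)/24 - sum(t^3-t)/48 = 840/24 - 12/48 = 34.75.
        z = (W - E[W]) / sqrt(Var[W]) = (14 - 14) / 5.8949 = 0.0000.
        Two-sided p = 2*Phi(z) = 1.000000.
Step 6: alpha = 0.1. fail to reject H0.

W+ = 14, W- = 14, W = min = 14, p = 1.000000, fail to reject H0.


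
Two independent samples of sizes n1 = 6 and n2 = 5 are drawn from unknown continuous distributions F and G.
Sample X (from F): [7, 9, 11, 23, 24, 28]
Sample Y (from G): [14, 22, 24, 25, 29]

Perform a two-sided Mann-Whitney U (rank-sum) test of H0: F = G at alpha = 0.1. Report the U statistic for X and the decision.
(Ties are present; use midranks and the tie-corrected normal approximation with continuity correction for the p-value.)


Step 1: Combine and sort all 11 observations; assign midranks.
sorted (value, group): (7,X), (9,X), (11,X), (14,Y), (22,Y), (23,X), (24,X), (24,Y), (25,Y), (28,X), (29,Y)
ranks: 7->1, 9->2, 11->3, 14->4, 22->5, 23->6, 24->7.5, 24->7.5, 25->9, 28->10, 29->11
Step 2: Rank sum for X: R1 = 1 + 2 + 3 + 6 + 7.5 + 10 = 29.5.
Step 3: U_X = R1 - n1(n1+1)/2 = 29.5 - 6*7/2 = 29.5 - 21 = 8.5.
       U_Y = n1*n2 - U_X = 30 - 8.5 = 21.5.
Step 4: Ties are present, so use the tie-corrected normal approximation (with continuity correction) for the p-value.
Step 5: p-value = 0.272229; compare to alpha = 0.1. fail to reject H0.

U_X = 8.5, p = 0.272229, fail to reject H0 at alpha = 0.1.


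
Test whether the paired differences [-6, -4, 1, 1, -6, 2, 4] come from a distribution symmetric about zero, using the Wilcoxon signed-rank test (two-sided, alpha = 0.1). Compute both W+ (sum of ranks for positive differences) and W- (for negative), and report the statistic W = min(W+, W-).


Step 1: Drop any zero differences (none here) and take |d_i|.
|d| = [6, 4, 1, 1, 6, 2, 4]
Step 2: Midrank |d_i| (ties get averaged ranks).
ranks: |6|->6.5, |4|->4.5, |1|->1.5, |1|->1.5, |6|->6.5, |2|->3, |4|->4.5
Step 3: Attach original signs; sum ranks with positive sign and with negative sign.
W+ = 1.5 + 1.5 + 3 + 4.5 = 10.5
W- = 6.5 + 4.5 + 6.5 = 17.5
(Check: W+ + W- = 28 should equal n(n+1)/2 = 28.)
Step 4: Test statistic W = min(W+, W-) = 10.5.
Step 5: Ties in |d|, so use the tie-corrected normal approximation.
        E[W] = n(n+1)/4 = 7*8/4 = 14.
        Tie groups: |d|=1 (t=2), |d|=4 (t=2), |d|=6 (t=2); sum(t^3 - t) = 18.
        Var[W] = n(n+1)(2n+1)/24 - sum(t^3-t)/48 = 840/24 - 18/48 = 34.625.
        z = (W - E[W]) / sqrt(Var[W]) = (10.5 - 14) / 5.8843 = -0.5948.
        Two-sided p = 2*Phi(z) = 0.551975.
Step 6: alpha = 0.1. fail to reject H0.

W+ = 10.5, W- = 17.5, W = min = 10.5, p = 0.551975, fail to reject H0.


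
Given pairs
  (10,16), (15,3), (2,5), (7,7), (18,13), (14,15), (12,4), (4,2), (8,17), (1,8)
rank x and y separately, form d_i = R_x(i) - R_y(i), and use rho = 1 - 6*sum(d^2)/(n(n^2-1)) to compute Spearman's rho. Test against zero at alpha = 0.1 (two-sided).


Step 1: Rank x and y separately (midranks; no ties here).
rank(x): 10->6, 15->9, 2->2, 7->4, 18->10, 14->8, 12->7, 4->3, 8->5, 1->1
rank(y): 16->9, 3->2, 5->4, 7->5, 13->7, 15->8, 4->3, 2->1, 17->10, 8->6
Step 2: d_i = R_x(i) - R_y(i); compute d_i^2.
  (6-9)^2=9, (9-2)^2=49, (2-4)^2=4, (4-5)^2=1, (10-7)^2=9, (8-8)^2=0, (7-3)^2=16, (3-1)^2=4, (5-10)^2=25, (1-6)^2=25
sum(d^2) = 142.
Step 3: rho = 1 - 6*142 / (10*(10^2 - 1)) = 1 - 852/990 = 0.139394.
Step 4: Under H0, t = rho * sqrt((n-2)/(1-rho^2)) = 0.3982 ~ t(8).
Step 5: Two-sided p-value from the t-distribution with 8 df = 0.700932.
Step 6: alpha = 0.1. fail to reject H0.

rho = 0.1394, p = 0.700932, fail to reject H0 at alpha = 0.1.


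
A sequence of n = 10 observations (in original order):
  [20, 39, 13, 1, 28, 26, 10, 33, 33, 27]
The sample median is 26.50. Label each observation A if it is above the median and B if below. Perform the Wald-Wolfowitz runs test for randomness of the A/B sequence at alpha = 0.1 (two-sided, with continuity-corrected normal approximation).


Step 1: Compute median = 26.50; label A = above, B = below.
Labels in order: BABBABBAAA  (n_A = 5, n_B = 5)
Step 2: Count runs R = 6.
Step 3: Under H0 (random ordering), E[R] = 2*n_A*n_B/(n_A+n_B) + 1 = 2*5*5/10 + 1 = 6.0000.
        Var[R] = 2*n_A*n_B*(2*n_A*n_B - n_A - n_B) / ((n_A+n_B)^2 * (n_A+n_B-1)) = 2000/900 = 2.2222.
        SD[R] = 1.4907.
Step 4: R = E[R], so z = 0 with no continuity correction.
Step 5: Two-sided p-value via normal approximation = 2*(1 - Phi(|z|)) = 1.000000.
Step 6: alpha = 0.1. fail to reject H0.

R = 6, z = 0.0000, p = 1.000000, fail to reject H0.


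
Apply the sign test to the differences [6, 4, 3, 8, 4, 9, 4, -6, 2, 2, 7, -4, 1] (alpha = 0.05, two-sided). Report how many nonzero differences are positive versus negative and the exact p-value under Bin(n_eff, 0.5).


Step 1: Discard zero differences. Original n = 13; n_eff = number of nonzero differences = 13.
Nonzero differences (with sign): +6, +4, +3, +8, +4, +9, +4, -6, +2, +2, +7, -4, +1
Step 2: Count signs: positive = 11, negative = 2.
Step 3: Under H0: P(positive) = 0.5, so the number of positives S ~ Bin(13, 0.5).
Step 4: Two-sided exact p-value = sum of Bin(13,0.5) probabilities at or below the observed probability = 0.022461.
Step 5: alpha = 0.05. reject H0.

n_eff = 13, pos = 11, neg = 2, p = 0.022461, reject H0.


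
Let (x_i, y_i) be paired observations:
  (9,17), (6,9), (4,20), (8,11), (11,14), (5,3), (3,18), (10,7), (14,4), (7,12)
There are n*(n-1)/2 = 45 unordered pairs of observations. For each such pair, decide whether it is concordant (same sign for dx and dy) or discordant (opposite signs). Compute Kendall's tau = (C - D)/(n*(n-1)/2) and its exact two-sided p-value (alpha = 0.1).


Step 1: Enumerate the 45 unordered pairs (i,j) with i<j and classify each by sign(x_j-x_i) * sign(y_j-y_i).
  (1,2):dx=-3,dy=-8->C; (1,3):dx=-5,dy=+3->D; (1,4):dx=-1,dy=-6->C; (1,5):dx=+2,dy=-3->D
  (1,6):dx=-4,dy=-14->C; (1,7):dx=-6,dy=+1->D; (1,8):dx=+1,dy=-10->D; (1,9):dx=+5,dy=-13->D
  (1,10):dx=-2,dy=-5->C; (2,3):dx=-2,dy=+11->D; (2,4):dx=+2,dy=+2->C; (2,5):dx=+5,dy=+5->C
  (2,6):dx=-1,dy=-6->C; (2,7):dx=-3,dy=+9->D; (2,8):dx=+4,dy=-2->D; (2,9):dx=+8,dy=-5->D
  (2,10):dx=+1,dy=+3->C; (3,4):dx=+4,dy=-9->D; (3,5):dx=+7,dy=-6->D; (3,6):dx=+1,dy=-17->D
  (3,7):dx=-1,dy=-2->C; (3,8):dx=+6,dy=-13->D; (3,9):dx=+10,dy=-16->D; (3,10):dx=+3,dy=-8->D
  (4,5):dx=+3,dy=+3->C; (4,6):dx=-3,dy=-8->C; (4,7):dx=-5,dy=+7->D; (4,8):dx=+2,dy=-4->D
  (4,9):dx=+6,dy=-7->D; (4,10):dx=-1,dy=+1->D; (5,6):dx=-6,dy=-11->C; (5,7):dx=-8,dy=+4->D
  (5,8):dx=-1,dy=-7->C; (5,9):dx=+3,dy=-10->D; (5,10):dx=-4,dy=-2->C; (6,7):dx=-2,dy=+15->D
  (6,8):dx=+5,dy=+4->C; (6,9):dx=+9,dy=+1->C; (6,10):dx=+2,dy=+9->C; (7,8):dx=+7,dy=-11->D
  (7,9):dx=+11,dy=-14->D; (7,10):dx=+4,dy=-6->D; (8,9):dx=+4,dy=-3->D; (8,10):dx=-3,dy=+5->D
  (9,10):dx=-7,dy=+8->D
Step 2: C = 17, D = 28, total pairs = 45.
Step 3: tau = (C - D)/(n(n-1)/2) = (17 - 28)/45 = -0.244444.
Step 4: Exact two-sided p-value (enumerate n! = 3628800 permutations of y under H0): p = 0.380720.
Step 5: alpha = 0.1. fail to reject H0.

tau_b = -0.2444 (C=17, D=28), p = 0.380720, fail to reject H0.


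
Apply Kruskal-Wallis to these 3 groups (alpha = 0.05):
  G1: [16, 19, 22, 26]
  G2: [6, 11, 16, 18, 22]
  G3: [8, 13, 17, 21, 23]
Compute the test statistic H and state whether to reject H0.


Step 1: Combine all N = 14 observations and assign midranks.
sorted (value, group, rank): (6,G2,1), (8,G3,2), (11,G2,3), (13,G3,4), (16,G1,5.5), (16,G2,5.5), (17,G3,7), (18,G2,8), (19,G1,9), (21,G3,10), (22,G1,11.5), (22,G2,11.5), (23,G3,13), (26,G1,14)
Step 2: Sum ranks within each group.
R_1 = 40 (n_1 = 4)
R_2 = 29 (n_2 = 5)
R_3 = 36 (n_3 = 5)
Step 3: H = 12/(N(N+1)) * sum(R_i^2/n_i) - 3(N+1)
     = 12/(14*15) * (40^2/4 + 29^2/5 + 36^2/5) - 3*15
     = 0.057143 * 827.4 - 45
     = 2.280000.
Step 4: Ties present; correction factor C = 1 - 12/(14^3 - 14) = 0.995604. Corrected H = 2.280000 / 0.995604 = 2.290066.
Step 5: Under H0, H ~ chi^2(2); p-value = 0.318213.
Step 6: alpha = 0.05. fail to reject H0.

H = 2.2901, df = 2, p = 0.318213, fail to reject H0.


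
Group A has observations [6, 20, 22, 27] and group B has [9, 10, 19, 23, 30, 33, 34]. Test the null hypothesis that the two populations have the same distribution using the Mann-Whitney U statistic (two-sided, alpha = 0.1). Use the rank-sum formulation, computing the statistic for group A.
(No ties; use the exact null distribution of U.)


Step 1: Combine and sort all 11 observations; assign midranks.
sorted (value, group): (6,X), (9,Y), (10,Y), (19,Y), (20,X), (22,X), (23,Y), (27,X), (30,Y), (33,Y), (34,Y)
ranks: 6->1, 9->2, 10->3, 19->4, 20->5, 22->6, 23->7, 27->8, 30->9, 33->10, 34->11
Step 2: Rank sum for X: R1 = 1 + 5 + 6 + 8 = 20.
Step 3: U_X = R1 - n1(n1+1)/2 = 20 - 4*5/2 = 20 - 10 = 10.
       U_Y = n1*n2 - U_X = 28 - 10 = 18.
Step 4: No ties, so the exact null distribution of U (based on enumerating the C(11,4) = 330 equally likely rank assignments) gives the two-sided p-value.
Step 5: p-value = 0.527273; compare to alpha = 0.1. fail to reject H0.

U_X = 10, p = 0.527273, fail to reject H0 at alpha = 0.1.


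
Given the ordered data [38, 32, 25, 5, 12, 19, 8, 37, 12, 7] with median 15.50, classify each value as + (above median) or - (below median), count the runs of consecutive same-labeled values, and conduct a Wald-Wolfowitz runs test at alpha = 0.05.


Step 1: Compute median = 15.50; label A = above, B = below.
Labels in order: AAABBABABB  (n_A = 5, n_B = 5)
Step 2: Count runs R = 6.
Step 3: Under H0 (random ordering), E[R] = 2*n_A*n_B/(n_A+n_B) + 1 = 2*5*5/10 + 1 = 6.0000.
        Var[R] = 2*n_A*n_B*(2*n_A*n_B - n_A - n_B) / ((n_A+n_B)^2 * (n_A+n_B-1)) = 2000/900 = 2.2222.
        SD[R] = 1.4907.
Step 4: R = E[R], so z = 0 with no continuity correction.
Step 5: Two-sided p-value via normal approximation = 2*(1 - Phi(|z|)) = 1.000000.
Step 6: alpha = 0.05. fail to reject H0.

R = 6, z = 0.0000, p = 1.000000, fail to reject H0.


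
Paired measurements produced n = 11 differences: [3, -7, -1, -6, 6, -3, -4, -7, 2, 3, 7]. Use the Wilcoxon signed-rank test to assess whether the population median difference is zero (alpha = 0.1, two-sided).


Step 1: Drop any zero differences (none here) and take |d_i|.
|d| = [3, 7, 1, 6, 6, 3, 4, 7, 2, 3, 7]
Step 2: Midrank |d_i| (ties get averaged ranks).
ranks: |3|->4, |7|->10, |1|->1, |6|->7.5, |6|->7.5, |3|->4, |4|->6, |7|->10, |2|->2, |3|->4, |7|->10
Step 3: Attach original signs; sum ranks with positive sign and with negative sign.
W+ = 4 + 7.5 + 2 + 4 + 10 = 27.5
W- = 10 + 1 + 7.5 + 4 + 6 + 10 = 38.5
(Check: W+ + W- = 66 should equal n(n+1)/2 = 66.)
Step 4: Test statistic W = min(W+, W-) = 27.5.
Step 5: Ties in |d|, so use the tie-corrected normal approximation.
        E[W] = n(n+1)/4 = 11*12/4 = 33.
        Tie groups: |d|=3 (t=3), |d|=6 (t=2), |d|=7 (t=3); sum(t^3 - t) = 54.
        Var[W] = n(n+1)(2n+1)/24 - sum(t^3-t)/48 = 3036/24 - 54/48 = 125.375.
        z = (W - E[W]) / sqrt(Var[W]) = (27.5 - 33) / 11.1971 = -0.4912.
        Two-sided p = 2*Phi(z) = 0.623286.
Step 6: alpha = 0.1. fail to reject H0.

W+ = 27.5, W- = 38.5, W = min = 27.5, p = 0.623286, fail to reject H0.


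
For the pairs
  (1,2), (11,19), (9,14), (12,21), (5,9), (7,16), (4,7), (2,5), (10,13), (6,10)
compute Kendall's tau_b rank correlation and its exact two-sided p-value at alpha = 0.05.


Step 1: Enumerate the 45 unordered pairs (i,j) with i<j and classify each by sign(x_j-x_i) * sign(y_j-y_i).
  (1,2):dx=+10,dy=+17->C; (1,3):dx=+8,dy=+12->C; (1,4):dx=+11,dy=+19->C; (1,5):dx=+4,dy=+7->C
  (1,6):dx=+6,dy=+14->C; (1,7):dx=+3,dy=+5->C; (1,8):dx=+1,dy=+3->C; (1,9):dx=+9,dy=+11->C
  (1,10):dx=+5,dy=+8->C; (2,3):dx=-2,dy=-5->C; (2,4):dx=+1,dy=+2->C; (2,5):dx=-6,dy=-10->C
  (2,6):dx=-4,dy=-3->C; (2,7):dx=-7,dy=-12->C; (2,8):dx=-9,dy=-14->C; (2,9):dx=-1,dy=-6->C
  (2,10):dx=-5,dy=-9->C; (3,4):dx=+3,dy=+7->C; (3,5):dx=-4,dy=-5->C; (3,6):dx=-2,dy=+2->D
  (3,7):dx=-5,dy=-7->C; (3,8):dx=-7,dy=-9->C; (3,9):dx=+1,dy=-1->D; (3,10):dx=-3,dy=-4->C
  (4,5):dx=-7,dy=-12->C; (4,6):dx=-5,dy=-5->C; (4,7):dx=-8,dy=-14->C; (4,8):dx=-10,dy=-16->C
  (4,9):dx=-2,dy=-8->C; (4,10):dx=-6,dy=-11->C; (5,6):dx=+2,dy=+7->C; (5,7):dx=-1,dy=-2->C
  (5,8):dx=-3,dy=-4->C; (5,9):dx=+5,dy=+4->C; (5,10):dx=+1,dy=+1->C; (6,7):dx=-3,dy=-9->C
  (6,8):dx=-5,dy=-11->C; (6,9):dx=+3,dy=-3->D; (6,10):dx=-1,dy=-6->C; (7,8):dx=-2,dy=-2->C
  (7,9):dx=+6,dy=+6->C; (7,10):dx=+2,dy=+3->C; (8,9):dx=+8,dy=+8->C; (8,10):dx=+4,dy=+5->C
  (9,10):dx=-4,dy=-3->C
Step 2: C = 42, D = 3, total pairs = 45.
Step 3: tau = (C - D)/(n(n-1)/2) = (42 - 3)/45 = 0.866667.
Step 4: Exact two-sided p-value (enumerate n! = 3628800 permutations of y under H0): p = 0.000115.
Step 5: alpha = 0.05. reject H0.

tau_b = 0.8667 (C=42, D=3), p = 0.000115, reject H0.


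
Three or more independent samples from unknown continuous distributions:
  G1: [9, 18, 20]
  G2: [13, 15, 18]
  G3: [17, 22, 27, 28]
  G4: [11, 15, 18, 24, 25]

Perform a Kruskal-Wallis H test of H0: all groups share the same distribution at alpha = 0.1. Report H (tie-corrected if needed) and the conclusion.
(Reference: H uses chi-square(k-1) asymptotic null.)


Step 1: Combine all N = 15 observations and assign midranks.
sorted (value, group, rank): (9,G1,1), (11,G4,2), (13,G2,3), (15,G2,4.5), (15,G4,4.5), (17,G3,6), (18,G1,8), (18,G2,8), (18,G4,8), (20,G1,10), (22,G3,11), (24,G4,12), (25,G4,13), (27,G3,14), (28,G3,15)
Step 2: Sum ranks within each group.
R_1 = 19 (n_1 = 3)
R_2 = 15.5 (n_2 = 3)
R_3 = 46 (n_3 = 4)
R_4 = 39.5 (n_4 = 5)
Step 3: H = 12/(N(N+1)) * sum(R_i^2/n_i) - 3(N+1)
     = 12/(15*16) * (19^2/3 + 15.5^2/3 + 46^2/4 + 39.5^2/5) - 3*16
     = 0.050000 * 1041.47 - 48
     = 4.073333.
Step 4: Ties present; correction factor C = 1 - 30/(15^3 - 15) = 0.991071. Corrected H = 4.073333 / 0.991071 = 4.110030.
Step 5: Under H0, H ~ chi^2(3); p-value = 0.249825.
Step 6: alpha = 0.1. fail to reject H0.

H = 4.1100, df = 3, p = 0.249825, fail to reject H0.


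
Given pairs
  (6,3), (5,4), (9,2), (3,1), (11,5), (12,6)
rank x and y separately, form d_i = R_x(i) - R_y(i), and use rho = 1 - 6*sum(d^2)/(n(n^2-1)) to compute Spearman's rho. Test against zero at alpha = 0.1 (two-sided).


Step 1: Rank x and y separately (midranks; no ties here).
rank(x): 6->3, 5->2, 9->4, 3->1, 11->5, 12->6
rank(y): 3->3, 4->4, 2->2, 1->1, 5->5, 6->6
Step 2: d_i = R_x(i) - R_y(i); compute d_i^2.
  (3-3)^2=0, (2-4)^2=4, (4-2)^2=4, (1-1)^2=0, (5-5)^2=0, (6-6)^2=0
sum(d^2) = 8.
Step 3: rho = 1 - 6*8 / (6*(6^2 - 1)) = 1 - 48/210 = 0.771429.
Step 4: Under H0, t = rho * sqrt((n-2)/(1-rho^2)) = 2.4247 ~ t(4).
Step 5: Two-sided p-value from the t-distribution with 4 df = 0.072397.
Step 6: alpha = 0.1. reject H0.

rho = 0.7714, p = 0.072397, reject H0 at alpha = 0.1.


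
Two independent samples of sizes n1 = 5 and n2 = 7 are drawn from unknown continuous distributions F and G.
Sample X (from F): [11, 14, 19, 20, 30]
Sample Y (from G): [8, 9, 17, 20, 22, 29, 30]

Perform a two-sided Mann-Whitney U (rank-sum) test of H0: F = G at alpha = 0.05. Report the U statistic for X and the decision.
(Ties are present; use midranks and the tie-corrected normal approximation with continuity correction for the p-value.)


Step 1: Combine and sort all 12 observations; assign midranks.
sorted (value, group): (8,Y), (9,Y), (11,X), (14,X), (17,Y), (19,X), (20,X), (20,Y), (22,Y), (29,Y), (30,X), (30,Y)
ranks: 8->1, 9->2, 11->3, 14->4, 17->5, 19->6, 20->7.5, 20->7.5, 22->9, 29->10, 30->11.5, 30->11.5
Step 2: Rank sum for X: R1 = 3 + 4 + 6 + 7.5 + 11.5 = 32.
Step 3: U_X = R1 - n1(n1+1)/2 = 32 - 5*6/2 = 32 - 15 = 17.
       U_Y = n1*n2 - U_X = 35 - 17 = 18.
Step 4: Ties are present, so use the tie-corrected normal approximation (with continuity correction) for the p-value.
Step 5: p-value = 1.000000; compare to alpha = 0.05. fail to reject H0.

U_X = 17, p = 1.000000, fail to reject H0 at alpha = 0.05.


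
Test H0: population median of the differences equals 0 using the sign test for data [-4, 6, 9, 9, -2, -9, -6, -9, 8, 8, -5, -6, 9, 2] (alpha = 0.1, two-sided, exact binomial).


Step 1: Discard zero differences. Original n = 14; n_eff = number of nonzero differences = 14.
Nonzero differences (with sign): -4, +6, +9, +9, -2, -9, -6, -9, +8, +8, -5, -6, +9, +2
Step 2: Count signs: positive = 7, negative = 7.
Step 3: Under H0: P(positive) = 0.5, so the number of positives S ~ Bin(14, 0.5).
Step 4: Two-sided exact p-value = sum of Bin(14,0.5) probabilities at or below the observed probability = 1.000000.
Step 5: alpha = 0.1. fail to reject H0.

n_eff = 14, pos = 7, neg = 7, p = 1.000000, fail to reject H0.


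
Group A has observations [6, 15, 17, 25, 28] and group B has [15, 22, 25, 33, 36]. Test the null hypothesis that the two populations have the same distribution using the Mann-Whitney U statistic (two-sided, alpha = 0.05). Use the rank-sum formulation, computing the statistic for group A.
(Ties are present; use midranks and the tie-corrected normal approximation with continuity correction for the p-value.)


Step 1: Combine and sort all 10 observations; assign midranks.
sorted (value, group): (6,X), (15,X), (15,Y), (17,X), (22,Y), (25,X), (25,Y), (28,X), (33,Y), (36,Y)
ranks: 6->1, 15->2.5, 15->2.5, 17->4, 22->5, 25->6.5, 25->6.5, 28->8, 33->9, 36->10
Step 2: Rank sum for X: R1 = 1 + 2.5 + 4 + 6.5 + 8 = 22.
Step 3: U_X = R1 - n1(n1+1)/2 = 22 - 5*6/2 = 22 - 15 = 7.
       U_Y = n1*n2 - U_X = 25 - 7 = 18.
Step 4: Ties are present, so use the tie-corrected normal approximation (with continuity correction) for the p-value.
Step 5: p-value = 0.293326; compare to alpha = 0.05. fail to reject H0.

U_X = 7, p = 0.293326, fail to reject H0 at alpha = 0.05.


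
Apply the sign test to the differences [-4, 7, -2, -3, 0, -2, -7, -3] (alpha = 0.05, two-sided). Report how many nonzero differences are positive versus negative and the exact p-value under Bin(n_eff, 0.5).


Step 1: Discard zero differences. Original n = 8; n_eff = number of nonzero differences = 7.
Nonzero differences (with sign): -4, +7, -2, -3, -2, -7, -3
Step 2: Count signs: positive = 1, negative = 6.
Step 3: Under H0: P(positive) = 0.5, so the number of positives S ~ Bin(7, 0.5).
Step 4: Two-sided exact p-value = sum of Bin(7,0.5) probabilities at or below the observed probability = 0.125000.
Step 5: alpha = 0.05. fail to reject H0.

n_eff = 7, pos = 1, neg = 6, p = 0.125000, fail to reject H0.


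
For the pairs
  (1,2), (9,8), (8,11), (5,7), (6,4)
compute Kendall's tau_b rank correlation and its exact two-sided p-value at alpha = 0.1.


Step 1: Enumerate the 10 unordered pairs (i,j) with i<j and classify each by sign(x_j-x_i) * sign(y_j-y_i).
  (1,2):dx=+8,dy=+6->C; (1,3):dx=+7,dy=+9->C; (1,4):dx=+4,dy=+5->C; (1,5):dx=+5,dy=+2->C
  (2,3):dx=-1,dy=+3->D; (2,4):dx=-4,dy=-1->C; (2,5):dx=-3,dy=-4->C; (3,4):dx=-3,dy=-4->C
  (3,5):dx=-2,dy=-7->C; (4,5):dx=+1,dy=-3->D
Step 2: C = 8, D = 2, total pairs = 10.
Step 3: tau = (C - D)/(n(n-1)/2) = (8 - 2)/10 = 0.600000.
Step 4: Exact two-sided p-value (enumerate n! = 120 permutations of y under H0): p = 0.233333.
Step 5: alpha = 0.1. fail to reject H0.

tau_b = 0.6000 (C=8, D=2), p = 0.233333, fail to reject H0.


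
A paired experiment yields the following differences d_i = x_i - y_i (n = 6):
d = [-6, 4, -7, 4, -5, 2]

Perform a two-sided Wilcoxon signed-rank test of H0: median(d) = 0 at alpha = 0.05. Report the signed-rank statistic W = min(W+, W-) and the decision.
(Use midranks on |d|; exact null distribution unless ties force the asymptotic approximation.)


Step 1: Drop any zero differences (none here) and take |d_i|.
|d| = [6, 4, 7, 4, 5, 2]
Step 2: Midrank |d_i| (ties get averaged ranks).
ranks: |6|->5, |4|->2.5, |7|->6, |4|->2.5, |5|->4, |2|->1
Step 3: Attach original signs; sum ranks with positive sign and with negative sign.
W+ = 2.5 + 2.5 + 1 = 6
W- = 5 + 6 + 4 = 15
(Check: W+ + W- = 21 should equal n(n+1)/2 = 21.)
Step 4: Test statistic W = min(W+, W-) = 6.
Step 5: Ties in |d|, so use the tie-corrected normal approximation.
        E[W] = n(n+1)/4 = 6*7/4 = 10.5.
        Tie groups: |d|=4 (t=2); sum(t^3 - t) = 6.
        Var[W] = n(n+1)(2n+1)/24 - sum(t^3-t)/48 = 546/24 - 6/48 = 22.625.
        z = (W - E[W]) / sqrt(Var[W]) = (6 - 10.5) / 4.7566 = -0.9461.
        Two-sided p = 2*Phi(z) = 0.344118.
Step 6: alpha = 0.05. fail to reject H0.

W+ = 6, W- = 15, W = min = 6, p = 0.344118, fail to reject H0.


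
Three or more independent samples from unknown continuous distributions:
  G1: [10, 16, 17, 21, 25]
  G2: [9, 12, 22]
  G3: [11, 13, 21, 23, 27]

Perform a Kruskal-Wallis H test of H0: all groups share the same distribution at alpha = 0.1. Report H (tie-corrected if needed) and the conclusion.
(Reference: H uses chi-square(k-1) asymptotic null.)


Step 1: Combine all N = 13 observations and assign midranks.
sorted (value, group, rank): (9,G2,1), (10,G1,2), (11,G3,3), (12,G2,4), (13,G3,5), (16,G1,6), (17,G1,7), (21,G1,8.5), (21,G3,8.5), (22,G2,10), (23,G3,11), (25,G1,12), (27,G3,13)
Step 2: Sum ranks within each group.
R_1 = 35.5 (n_1 = 5)
R_2 = 15 (n_2 = 3)
R_3 = 40.5 (n_3 = 5)
Step 3: H = 12/(N(N+1)) * sum(R_i^2/n_i) - 3(N+1)
     = 12/(13*14) * (35.5^2/5 + 15^2/3 + 40.5^2/5) - 3*14
     = 0.065934 * 655.1 - 42
     = 1.193407.
Step 4: Ties present; correction factor C = 1 - 6/(13^3 - 13) = 0.997253. Corrected H = 1.193407 / 0.997253 = 1.196694.
Step 5: Under H0, H ~ chi^2(2); p-value = 0.549720.
Step 6: alpha = 0.1. fail to reject H0.

H = 1.1967, df = 2, p = 0.549720, fail to reject H0.


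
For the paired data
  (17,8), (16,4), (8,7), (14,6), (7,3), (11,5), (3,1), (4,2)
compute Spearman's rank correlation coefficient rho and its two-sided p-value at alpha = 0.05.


Step 1: Rank x and y separately (midranks; no ties here).
rank(x): 17->8, 16->7, 8->4, 14->6, 7->3, 11->5, 3->1, 4->2
rank(y): 8->8, 4->4, 7->7, 6->6, 3->3, 5->5, 1->1, 2->2
Step 2: d_i = R_x(i) - R_y(i); compute d_i^2.
  (8-8)^2=0, (7-4)^2=9, (4-7)^2=9, (6-6)^2=0, (3-3)^2=0, (5-5)^2=0, (1-1)^2=0, (2-2)^2=0
sum(d^2) = 18.
Step 3: rho = 1 - 6*18 / (8*(8^2 - 1)) = 1 - 108/504 = 0.785714.
Step 4: Under H0, t = rho * sqrt((n-2)/(1-rho^2)) = 3.1113 ~ t(6).
Step 5: Two-sided p-value from the t-distribution with 6 df = 0.020815.
Step 6: alpha = 0.05. reject H0.

rho = 0.7857, p = 0.020815, reject H0 at alpha = 0.05.


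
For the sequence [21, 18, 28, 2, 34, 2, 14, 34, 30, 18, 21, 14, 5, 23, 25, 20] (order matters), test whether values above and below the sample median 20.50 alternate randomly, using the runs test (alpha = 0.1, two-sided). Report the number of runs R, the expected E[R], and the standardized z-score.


Step 1: Compute median = 20.50; label A = above, B = below.
Labels in order: ABABABBAABABBAAB  (n_A = 8, n_B = 8)
Step 2: Count runs R = 12.
Step 3: Under H0 (random ordering), E[R] = 2*n_A*n_B/(n_A+n_B) + 1 = 2*8*8/16 + 1 = 9.0000.
        Var[R] = 2*n_A*n_B*(2*n_A*n_B - n_A - n_B) / ((n_A+n_B)^2 * (n_A+n_B-1)) = 14336/3840 = 3.7333.
        SD[R] = 1.9322.
Step 4: Continuity-corrected z = (R - 0.5 - E[R]) / SD[R] = (12 - 0.5 - 9.0000) / 1.9322 = 1.2939.
Step 5: Two-sided p-value via normal approximation = 2*(1 - Phi(|z|)) = 0.195709.
Step 6: alpha = 0.1. fail to reject H0.

R = 12, z = 1.2939, p = 0.195709, fail to reject H0.


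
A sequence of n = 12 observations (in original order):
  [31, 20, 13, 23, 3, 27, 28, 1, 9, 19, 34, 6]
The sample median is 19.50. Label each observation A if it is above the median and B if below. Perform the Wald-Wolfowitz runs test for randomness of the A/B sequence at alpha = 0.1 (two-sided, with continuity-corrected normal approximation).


Step 1: Compute median = 19.50; label A = above, B = below.
Labels in order: AABABAABBBAB  (n_A = 6, n_B = 6)
Step 2: Count runs R = 8.
Step 3: Under H0 (random ordering), E[R] = 2*n_A*n_B/(n_A+n_B) + 1 = 2*6*6/12 + 1 = 7.0000.
        Var[R] = 2*n_A*n_B*(2*n_A*n_B - n_A - n_B) / ((n_A+n_B)^2 * (n_A+n_B-1)) = 4320/1584 = 2.7273.
        SD[R] = 1.6514.
Step 4: Continuity-corrected z = (R - 0.5 - E[R]) / SD[R] = (8 - 0.5 - 7.0000) / 1.6514 = 0.3028.
Step 5: Two-sided p-value via normal approximation = 2*(1 - Phi(|z|)) = 0.762069.
Step 6: alpha = 0.1. fail to reject H0.

R = 8, z = 0.3028, p = 0.762069, fail to reject H0.


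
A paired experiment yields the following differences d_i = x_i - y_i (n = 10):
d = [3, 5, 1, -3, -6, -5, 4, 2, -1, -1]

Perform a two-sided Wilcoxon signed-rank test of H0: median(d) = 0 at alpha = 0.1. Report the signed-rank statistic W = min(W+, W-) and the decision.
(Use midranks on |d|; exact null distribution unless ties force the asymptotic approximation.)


Step 1: Drop any zero differences (none here) and take |d_i|.
|d| = [3, 5, 1, 3, 6, 5, 4, 2, 1, 1]
Step 2: Midrank |d_i| (ties get averaged ranks).
ranks: |3|->5.5, |5|->8.5, |1|->2, |3|->5.5, |6|->10, |5|->8.5, |4|->7, |2|->4, |1|->2, |1|->2
Step 3: Attach original signs; sum ranks with positive sign and with negative sign.
W+ = 5.5 + 8.5 + 2 + 7 + 4 = 27
W- = 5.5 + 10 + 8.5 + 2 + 2 = 28
(Check: W+ + W- = 55 should equal n(n+1)/2 = 55.)
Step 4: Test statistic W = min(W+, W-) = 27.
Step 5: Ties in |d|, so use the tie-corrected normal approximation.
        E[W] = n(n+1)/4 = 10*11/4 = 27.5.
        Tie groups: |d|=1 (t=3), |d|=3 (t=2), |d|=5 (t=2); sum(t^3 - t) = 36.
        Var[W] = n(n+1)(2n+1)/24 - sum(t^3-t)/48 = 2310/24 - 36/48 = 95.5.
        z = (W - E[W]) / sqrt(Var[W]) = (27 - 27.5) / 9.7724 = -0.0512.
        Two-sided p = 2*Phi(z) = 0.959194.
Step 6: alpha = 0.1. fail to reject H0.

W+ = 27, W- = 28, W = min = 27, p = 0.959194, fail to reject H0.


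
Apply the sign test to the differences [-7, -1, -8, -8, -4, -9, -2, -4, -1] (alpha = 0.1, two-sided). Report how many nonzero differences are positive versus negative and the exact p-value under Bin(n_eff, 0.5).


Step 1: Discard zero differences. Original n = 9; n_eff = number of nonzero differences = 9.
Nonzero differences (with sign): -7, -1, -8, -8, -4, -9, -2, -4, -1
Step 2: Count signs: positive = 0, negative = 9.
Step 3: Under H0: P(positive) = 0.5, so the number of positives S ~ Bin(9, 0.5).
Step 4: Two-sided exact p-value = sum of Bin(9,0.5) probabilities at or below the observed probability = 0.003906.
Step 5: alpha = 0.1. reject H0.

n_eff = 9, pos = 0, neg = 9, p = 0.003906, reject H0.


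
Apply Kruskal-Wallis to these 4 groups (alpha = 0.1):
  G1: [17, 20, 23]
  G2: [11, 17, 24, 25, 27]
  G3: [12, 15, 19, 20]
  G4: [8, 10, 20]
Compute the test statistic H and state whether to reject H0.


Step 1: Combine all N = 15 observations and assign midranks.
sorted (value, group, rank): (8,G4,1), (10,G4,2), (11,G2,3), (12,G3,4), (15,G3,5), (17,G1,6.5), (17,G2,6.5), (19,G3,8), (20,G1,10), (20,G3,10), (20,G4,10), (23,G1,12), (24,G2,13), (25,G2,14), (27,G2,15)
Step 2: Sum ranks within each group.
R_1 = 28.5 (n_1 = 3)
R_2 = 51.5 (n_2 = 5)
R_3 = 27 (n_3 = 4)
R_4 = 13 (n_4 = 3)
Step 3: H = 12/(N(N+1)) * sum(R_i^2/n_i) - 3(N+1)
     = 12/(15*16) * (28.5^2/3 + 51.5^2/5 + 27^2/4 + 13^2/3) - 3*16
     = 0.050000 * 1039.78 - 48
     = 3.989167.
Step 4: Ties present; correction factor C = 1 - 30/(15^3 - 15) = 0.991071. Corrected H = 3.989167 / 0.991071 = 4.025105.
Step 5: Under H0, H ~ chi^2(3); p-value = 0.258766.
Step 6: alpha = 0.1. fail to reject H0.

H = 4.0251, df = 3, p = 0.258766, fail to reject H0.
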